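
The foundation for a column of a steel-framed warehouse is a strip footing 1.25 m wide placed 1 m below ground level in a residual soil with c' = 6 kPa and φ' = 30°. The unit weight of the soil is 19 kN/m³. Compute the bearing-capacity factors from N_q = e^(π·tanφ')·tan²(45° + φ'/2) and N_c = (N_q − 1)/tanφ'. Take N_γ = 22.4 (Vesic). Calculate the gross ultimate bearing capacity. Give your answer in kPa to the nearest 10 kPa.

tan30° = 0.5774, so N_q = e^(π×0.5774)·tan²(60°) = 6.134 × 3.0 = 18.4.
N_c = (18.4 − 1)/tan30° = 30.14.
q = γ·D_f = 19 × 1 = 19 kPa.
c·N_c = 6 × 30.14 = 180.84 kPa
q·N_q = 19 × 18.401 = 349.62 kPa
0.5·γ·B·N_γ = 0.5 × 19 × 1.25 × 22.4 = 266 kPa
q_ult = 180.84 + 349.62 + 266 = 796.46 kPa.

q_ult ≈ 800 kPa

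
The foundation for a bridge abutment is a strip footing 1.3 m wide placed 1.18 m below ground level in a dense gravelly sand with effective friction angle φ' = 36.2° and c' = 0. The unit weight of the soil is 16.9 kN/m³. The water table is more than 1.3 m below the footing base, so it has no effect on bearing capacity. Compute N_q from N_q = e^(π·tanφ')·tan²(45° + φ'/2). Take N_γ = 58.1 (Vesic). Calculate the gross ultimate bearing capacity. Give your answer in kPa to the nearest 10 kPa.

q_ult ≈ 1410 kPa

tan36.2° = 0.7319, so N_q = e^(π×0.7319)·tan²(63.1°) = 9.967 × 3.885 = 38.73.
Effective surcharge at the founding depth q = γ·D_f = 16.9 × 1.18 = 19.942 kPa.
q_ult = q·N_q + 0.5·γ·B·N_γ
     = 19.942 × 38.725 + 0.5 × 16.9 × 1.3 × 58.1
     = 772.26 + 638.23 = 1410.5 kPa.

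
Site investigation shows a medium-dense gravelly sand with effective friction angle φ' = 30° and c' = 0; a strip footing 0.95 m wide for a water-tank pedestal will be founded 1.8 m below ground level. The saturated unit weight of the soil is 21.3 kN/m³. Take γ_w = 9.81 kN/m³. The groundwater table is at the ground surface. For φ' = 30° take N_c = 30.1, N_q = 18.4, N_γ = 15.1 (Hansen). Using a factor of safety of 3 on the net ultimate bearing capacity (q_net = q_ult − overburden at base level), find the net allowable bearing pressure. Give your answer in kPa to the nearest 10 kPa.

Water table at ground surface, so effective unit weight γ' = 21.3 − 9.81 = 11.49 kN/m³ is used throughout; overburden q = 11.49 × 1.8 = 20.682 kPa; the same γ' applies in the ½γBN_γ term.
Surcharge term q·N_q = 20.682 × 18.4 = 380.55 kPa; self-weight term 0.5·γ·B·N_γ = 0.5 × 11.49 × 0.95 × 15.1 = 82.412 kPa.
q_ult = 380.55 + 82.412 = 462.96 kPa.
q_net = 462.96 − 20.682 = 442.28 kPa.
q_all(net) = 442.28 / 3 = 147.43 kPa.

q_all(net) ≈ 150 kPa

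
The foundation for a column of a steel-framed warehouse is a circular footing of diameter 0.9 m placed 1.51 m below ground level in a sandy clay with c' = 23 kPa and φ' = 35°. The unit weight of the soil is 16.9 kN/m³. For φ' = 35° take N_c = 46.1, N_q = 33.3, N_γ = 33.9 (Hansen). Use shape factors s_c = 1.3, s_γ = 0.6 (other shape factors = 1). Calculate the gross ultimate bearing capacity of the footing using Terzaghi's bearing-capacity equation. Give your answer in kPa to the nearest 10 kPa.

Overburden at base level: q = 16.9 × 1.51 = 25.519 kPa.
Cohesion term c·N_c·s_c = 23 × 46.1 × 1.3 = 1378.4 kPa; surcharge term q·N_q = 25.519 × 33.3 = 849.78 kPa; self-weight term 0.5·γ·B·N_γ·s_γ = 0.5 × 16.9 × 0.9 × 33.9 × 0.6 = 154.69 kPa.
q_ult = 1378.4 + 849.78 + 154.69 = 2382.9 kPa.

q_ult ≈ 2380 kPa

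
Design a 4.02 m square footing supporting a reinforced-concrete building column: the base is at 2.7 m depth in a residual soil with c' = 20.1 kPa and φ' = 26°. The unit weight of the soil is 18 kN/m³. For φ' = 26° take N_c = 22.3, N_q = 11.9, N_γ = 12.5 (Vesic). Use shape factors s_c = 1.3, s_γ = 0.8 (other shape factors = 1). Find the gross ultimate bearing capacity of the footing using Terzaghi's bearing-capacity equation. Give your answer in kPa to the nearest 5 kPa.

Effective surcharge at the founding depth q = γ·D_f = 18 × 2.7 = 48.6 kPa.
q_ult = c·N_c·s_c + q·N_q + 0.5·γ·B·N_γ·s_γ
     = 20.1 × 22.3 × 1.3 + 48.6 × 11.9 + 0.5 × 18 × 4.02 × 12.5 × 0.8
     = 582.7 + 578.34 + 361.8 = 1522.8 kPa.

q_ult ≈ 1525 kPa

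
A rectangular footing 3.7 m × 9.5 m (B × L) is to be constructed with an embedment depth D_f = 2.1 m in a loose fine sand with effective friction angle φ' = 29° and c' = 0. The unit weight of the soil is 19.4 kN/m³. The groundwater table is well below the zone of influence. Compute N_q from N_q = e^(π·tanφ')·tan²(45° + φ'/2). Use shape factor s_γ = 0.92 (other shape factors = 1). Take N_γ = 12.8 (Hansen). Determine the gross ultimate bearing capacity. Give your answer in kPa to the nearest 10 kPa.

q_ult ≈ 1090 kPa

tan29° = 0.5543, so N_q = e^(π×0.5543)·tan²(59.5°) = 5.705 × 2.882 = 16.44.
q = γ·D_f = 19.4 × 2.1 = 40.74 kPa.
q·N_q = 40.74 × 16.443 = 669.9 kPa
0.5·γ·B·N_γ·s_γ = 0.5 × 19.4 × 3.7 × 12.8 × 0.92 = 422.64 kPa
q_ult = 669.9 + 422.64 = 1092.5 kPa.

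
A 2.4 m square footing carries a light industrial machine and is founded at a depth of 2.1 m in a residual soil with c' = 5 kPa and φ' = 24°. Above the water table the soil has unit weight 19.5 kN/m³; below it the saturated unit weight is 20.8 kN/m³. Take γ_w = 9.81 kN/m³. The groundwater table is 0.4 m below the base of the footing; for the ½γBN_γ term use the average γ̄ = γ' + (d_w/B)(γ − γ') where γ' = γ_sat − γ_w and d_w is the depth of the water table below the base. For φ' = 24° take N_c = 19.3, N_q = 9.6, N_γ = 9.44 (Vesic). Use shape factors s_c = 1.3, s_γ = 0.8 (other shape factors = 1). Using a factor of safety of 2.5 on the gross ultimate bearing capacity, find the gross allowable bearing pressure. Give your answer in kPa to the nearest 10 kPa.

Effective surcharge at the founding depth q = γ·D_f = 19.5 × 2.1 = 40.95 kPa.
With d_w = 0.4 m < B, γ̄ = 10.99 + (0.4/2.4) × (19.5 − 10.99) = 12.408 kN/m³.
q_ult = c·N_c·s_c + q·N_q + 0.5·γ·B·N_γ·s_γ
     = 5 × 19.3 × 1.3 + 40.95 × 9.6 + 0.5 × 12.408 × 2.4 × 9.44 × 0.8
     = 125.45 + 393.12 + 112.45 = 631.02 kPa.
q_all = 631.02 / 2.5 = 252.41 kPa.

q_all ≈ 250 kPa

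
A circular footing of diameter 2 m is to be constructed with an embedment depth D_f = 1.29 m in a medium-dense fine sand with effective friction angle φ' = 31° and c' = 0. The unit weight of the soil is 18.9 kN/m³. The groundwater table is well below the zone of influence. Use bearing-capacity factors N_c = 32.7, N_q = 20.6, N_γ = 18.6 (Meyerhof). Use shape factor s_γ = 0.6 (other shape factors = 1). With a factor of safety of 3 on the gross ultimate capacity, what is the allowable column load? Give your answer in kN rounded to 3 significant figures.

P_all ≈ 747 kN

Overburden at base level: q = 18.9 × 1.29 = 24.381 kPa.
Surcharge term q·N_q = 24.381 × 20.6 = 502.25 kPa; self-weight term 0.5·γ·B·N_γ·s_γ = 0.5 × 18.9 × 2 × 18.6 × 0.6 = 210.92 kPa.
q_ult = 502.25 + 210.92 = 713.17 kPa.
Gross allowable pressure q_all = 713.17 / 3 = 237.72 kPa.
Footing area = 3.1416 m², so allowable column load = 237.72 × 3.1416 = 746.83 kN.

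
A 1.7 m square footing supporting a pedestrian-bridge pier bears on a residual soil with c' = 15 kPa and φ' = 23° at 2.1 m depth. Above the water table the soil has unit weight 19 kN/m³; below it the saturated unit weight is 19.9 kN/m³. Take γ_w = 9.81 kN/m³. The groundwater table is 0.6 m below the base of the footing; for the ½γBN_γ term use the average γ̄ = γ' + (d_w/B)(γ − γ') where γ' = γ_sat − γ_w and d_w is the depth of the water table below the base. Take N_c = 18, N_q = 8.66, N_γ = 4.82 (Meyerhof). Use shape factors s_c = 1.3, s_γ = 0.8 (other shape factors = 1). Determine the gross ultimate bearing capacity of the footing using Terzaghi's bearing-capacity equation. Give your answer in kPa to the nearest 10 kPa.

q_ult ≈ 740 kPa

Effective surcharge at the founding depth q = γ·D_f = 19 × 2.1 = 39.9 kPa.
With d_w = 0.6 m < B, γ̄ = 10.09 + (0.6/1.7) × (19 − 10.09) = 13.235 kN/m³.
q_ult = c·N_c·s_c + q·N_q + 0.5·γ·B·N_γ·s_γ
     = 15 × 18 × 1.3 + 39.9 × 8.66 + 0.5 × 13.235 × 1.7 × 4.82 × 0.8
     = 351 + 345.53 + 43.378 = 739.91 kPa.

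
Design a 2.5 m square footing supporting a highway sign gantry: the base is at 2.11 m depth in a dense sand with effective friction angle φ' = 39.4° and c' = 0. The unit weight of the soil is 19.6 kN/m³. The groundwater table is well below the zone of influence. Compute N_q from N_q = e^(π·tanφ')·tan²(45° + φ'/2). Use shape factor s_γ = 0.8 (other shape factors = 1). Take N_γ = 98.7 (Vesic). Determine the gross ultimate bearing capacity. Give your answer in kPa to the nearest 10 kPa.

q_ult ≈ 4380 kPa

tan39.4° = 0.8214, so N_q = e^(π×0.8214)·tan²(64.7°) = 13.204 × 4.475 = 59.09.
Effective surcharge at the founding depth q = γ·D_f = 19.6 × 2.11 = 41.356 kPa.
q_ult = q·N_q + 0.5·γ·B·N_γ·s_γ
     = 41.356 × 59.094 + 0.5 × 19.6 × 2.5 × 98.7 × 0.8
     = 2443.9 + 1934.5 = 4378.4 kPa.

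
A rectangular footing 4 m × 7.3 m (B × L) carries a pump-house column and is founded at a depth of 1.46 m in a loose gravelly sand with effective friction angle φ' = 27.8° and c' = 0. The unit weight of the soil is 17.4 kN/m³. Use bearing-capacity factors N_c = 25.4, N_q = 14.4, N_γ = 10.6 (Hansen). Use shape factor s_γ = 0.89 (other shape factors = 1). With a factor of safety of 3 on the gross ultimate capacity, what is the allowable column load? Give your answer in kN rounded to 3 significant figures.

P_all ≈ 6760 kN

Overburden at base level: q = 17.4 × 1.46 = 25.404 kPa.
Surcharge term q·N_q = 25.404 × 14.4 = 365.82 kPa; self-weight term 0.5·γ·B·N_γ·s_γ = 0.5 × 17.4 × 4 × 10.6 × 0.89 = 328.3 kPa.
q_ult = 365.82 + 328.3 = 694.12 kPa.
Gross allowable pressure q_all = 694.12 / 3 = 231.37 kPa.
Footing area = 29.2 m², so allowable column load = 231.37 × 29.2 = 6756.1 kN.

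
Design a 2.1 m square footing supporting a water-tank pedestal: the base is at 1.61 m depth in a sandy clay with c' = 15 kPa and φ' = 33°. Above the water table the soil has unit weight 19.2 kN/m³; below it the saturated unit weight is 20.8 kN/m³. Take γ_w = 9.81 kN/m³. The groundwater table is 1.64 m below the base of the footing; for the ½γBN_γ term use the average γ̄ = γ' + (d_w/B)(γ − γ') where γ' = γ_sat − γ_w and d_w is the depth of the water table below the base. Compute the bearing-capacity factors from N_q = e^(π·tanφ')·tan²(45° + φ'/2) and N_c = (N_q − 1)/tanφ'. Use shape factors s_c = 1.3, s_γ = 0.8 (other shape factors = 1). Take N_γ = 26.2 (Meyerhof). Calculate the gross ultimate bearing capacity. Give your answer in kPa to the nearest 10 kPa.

tan33° = 0.6494, so N_q = e^(π×0.6494)·tan²(61.5°) = 7.692 × 3.392 = 26.09.
N_c = (26.09 − 1)/tan33° = 38.64.
Effective surcharge at the founding depth q = γ·D_f = 19.2 × 1.61 = 30.912 kPa.
With d_w = 1.64 m < B, γ̄ = 10.99 + (1.64/2.1) × (19.2 − 10.99) = 17.402 kN/m³.
q_ult = c·N_c·s_c + q·N_q + 0.5·γ·B·N_γ·s_γ
     = 15 × 38.638 × 1.3 + 30.912 × 26.092 + 0.5 × 17.402 × 2.1 × 26.2 × 0.8
     = 753.45 + 806.56 + 382.97 = 1943 kPa.

q_ult ≈ 1940 kPa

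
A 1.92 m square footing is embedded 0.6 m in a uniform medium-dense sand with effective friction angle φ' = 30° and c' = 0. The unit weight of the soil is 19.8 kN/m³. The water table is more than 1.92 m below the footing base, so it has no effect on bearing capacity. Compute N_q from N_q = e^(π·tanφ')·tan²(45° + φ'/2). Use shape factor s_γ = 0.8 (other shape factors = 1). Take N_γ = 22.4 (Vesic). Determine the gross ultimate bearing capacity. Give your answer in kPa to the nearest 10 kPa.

q_ult ≈ 560 kPa

tan30° = 0.5774, so N_q = e^(π×0.5774)·tan²(60°) = 6.134 × 3.0 = 18.4.
Overburden at base level: q = 19.8 × 0.6 = 11.88 kPa.
Surcharge term q·N_q = 11.88 × 18.401 = 218.61 kPa; self-weight term 0.5·γ·B·N_γ·s_γ = 0.5 × 19.8 × 1.92 × 22.4 × 0.8 = 340.62 kPa.
q_ult = 218.61 + 340.62 = 559.23 kPa.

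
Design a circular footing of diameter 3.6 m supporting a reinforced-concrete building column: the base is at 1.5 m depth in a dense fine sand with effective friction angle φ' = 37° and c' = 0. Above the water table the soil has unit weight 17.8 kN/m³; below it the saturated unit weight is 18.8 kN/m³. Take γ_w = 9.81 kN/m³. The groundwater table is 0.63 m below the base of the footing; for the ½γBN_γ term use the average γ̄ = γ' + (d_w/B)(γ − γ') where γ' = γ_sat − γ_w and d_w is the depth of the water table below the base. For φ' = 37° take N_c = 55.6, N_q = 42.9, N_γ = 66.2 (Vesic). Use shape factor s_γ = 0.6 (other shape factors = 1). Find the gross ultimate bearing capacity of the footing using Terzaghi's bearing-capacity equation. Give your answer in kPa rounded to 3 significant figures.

q_ult ≈ 1900 kPa

q = γ·D_f = 17.8 × 1.5 = 26.7 kPa.
γ' = 8.99 kN/m³; averaging over the depth B below the base, γ̄ = γ' + (d_w/B)(γ − γ') = 10.532 kN/m³.
q·N_q = 26.7 × 42.9 = 1145.4 kPa
0.5·γ·B·N_γ·s_γ = 0.5 × 10.532 × 3.6 × 66.2 × 0.6 = 752.98 kPa
q_ult = 1145.4 + 752.98 = 1898.4 kPa.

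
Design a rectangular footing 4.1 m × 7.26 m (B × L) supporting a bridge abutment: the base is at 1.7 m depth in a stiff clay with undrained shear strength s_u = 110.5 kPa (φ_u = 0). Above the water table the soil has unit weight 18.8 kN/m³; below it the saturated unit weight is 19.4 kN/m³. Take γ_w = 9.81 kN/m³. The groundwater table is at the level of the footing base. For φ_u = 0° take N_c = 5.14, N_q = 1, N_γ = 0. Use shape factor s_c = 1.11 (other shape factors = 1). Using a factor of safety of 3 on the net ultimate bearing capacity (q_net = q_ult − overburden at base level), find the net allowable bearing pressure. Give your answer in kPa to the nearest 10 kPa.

q_all(net) ≈ 210 kPa

Effective surcharge at the founding depth q = γ·D_f = 18.8 × 1.7 = 31.96 kPa.
q_ult = c·N_c·s_c + q·N_q
     = 110.5 × 5.14 × 1.11 + 31.96 × 1
     = 630.45 + 31.96 = 662.41 kPa.
q_net = 662.41 − 31.96 = 630.45 kPa.
q_all(net) = 630.45 / 3 = 210.15 kPa.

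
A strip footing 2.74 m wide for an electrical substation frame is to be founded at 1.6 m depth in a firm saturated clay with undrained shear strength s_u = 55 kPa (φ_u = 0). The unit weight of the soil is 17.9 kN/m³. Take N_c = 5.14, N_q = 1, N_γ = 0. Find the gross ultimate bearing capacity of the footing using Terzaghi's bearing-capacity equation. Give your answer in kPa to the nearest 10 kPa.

q_ult ≈ 310 kPa

Effective surcharge at the founding depth q = γ·D_f = 17.9 × 1.6 = 28.64 kPa.
q_ult = c·N_c + q·N_q
     = 55 × 5.14 + 28.64 × 1
     = 282.7 + 28.64 = 311.34 kPa.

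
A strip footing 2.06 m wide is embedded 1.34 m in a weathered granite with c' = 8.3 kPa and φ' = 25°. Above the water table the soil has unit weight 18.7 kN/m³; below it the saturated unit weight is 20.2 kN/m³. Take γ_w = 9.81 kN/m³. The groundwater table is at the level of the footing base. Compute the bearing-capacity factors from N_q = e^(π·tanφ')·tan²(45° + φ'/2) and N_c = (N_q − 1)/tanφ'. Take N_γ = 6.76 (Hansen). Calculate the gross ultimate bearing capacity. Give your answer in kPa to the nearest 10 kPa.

q_ult ≈ 510 kPa

tan25° = 0.4663, so N_q = e^(π×0.4663)·tan²(57.5°) = 4.327 × 2.464 = 10.66.
N_c = (10.66 − 1)/tan25° = 20.72.
Effective surcharge at the founding depth q = γ·D_f = 18.7 × 1.34 = 25.058 kPa.
The water table coincides with the base, so in the self-weight term γ → γ' = 10.39 kN/m³.
q_ult = c·N_c + q·N_q + 0.5·γ·B·N_γ
     = 8.3 × 20.721 + 25.058 × 10.662 + 0.5 × 10.39 × 2.06 × 6.76
     = 171.98 + 267.17 + 72.343 = 511.5 kPa.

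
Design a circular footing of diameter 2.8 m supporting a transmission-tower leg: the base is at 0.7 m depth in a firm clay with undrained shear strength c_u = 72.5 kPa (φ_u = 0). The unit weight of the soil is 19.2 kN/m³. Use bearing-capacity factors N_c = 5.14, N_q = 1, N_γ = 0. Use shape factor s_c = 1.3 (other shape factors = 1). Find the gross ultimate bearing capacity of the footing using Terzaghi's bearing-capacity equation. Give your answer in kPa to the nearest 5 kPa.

q_ult ≈ 500 kPa

Effective surcharge at the founding depth q = γ·D_f = 19.2 × 0.7 = 13.44 kPa.
q_ult = c·N_c·s_c + q·N_q
     = 72.5 × 5.14 × 1.3 + 13.44 × 1
     = 484.44 + 13.44 = 497.88 kPa.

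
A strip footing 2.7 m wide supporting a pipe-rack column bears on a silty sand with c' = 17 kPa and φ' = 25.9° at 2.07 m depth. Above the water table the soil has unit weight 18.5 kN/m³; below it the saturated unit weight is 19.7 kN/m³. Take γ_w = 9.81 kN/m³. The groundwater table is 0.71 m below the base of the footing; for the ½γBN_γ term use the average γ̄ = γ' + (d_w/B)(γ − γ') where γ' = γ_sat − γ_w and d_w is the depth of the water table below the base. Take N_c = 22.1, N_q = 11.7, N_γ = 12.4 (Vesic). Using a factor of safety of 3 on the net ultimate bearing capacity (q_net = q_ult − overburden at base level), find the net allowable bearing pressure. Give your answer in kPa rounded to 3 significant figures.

q_all(net) ≈ 330 kPa

Overburden at base level: q = 18.5 × 2.07 = 38.295 kPa.
The water table is 0.71 m below the base (< B = 2.7 m), so the ½γBN_γ term uses γ̄ = γ' + (d_w/B)(γ − γ') = 9.89 + (0.71/2.7)(18.5 − 9.89) = 12.154 kN/m³.
Cohesion term c·N_c = 17 × 22.1 = 375.7 kPa; surcharge term q·N_q = 38.295 × 11.7 = 448.05 kPa; self-weight term 0.5·γ·B·N_γ = 0.5 × 12.154 × 2.7 × 12.4 = 203.46 kPa.
q_ult = 375.7 + 448.05 + 203.46 = 1027.2 kPa.
q_net = 1027.2 − 38.295 = 988.92 kPa.
q_all(net) = 988.92 / 3 = 329.64 kPa.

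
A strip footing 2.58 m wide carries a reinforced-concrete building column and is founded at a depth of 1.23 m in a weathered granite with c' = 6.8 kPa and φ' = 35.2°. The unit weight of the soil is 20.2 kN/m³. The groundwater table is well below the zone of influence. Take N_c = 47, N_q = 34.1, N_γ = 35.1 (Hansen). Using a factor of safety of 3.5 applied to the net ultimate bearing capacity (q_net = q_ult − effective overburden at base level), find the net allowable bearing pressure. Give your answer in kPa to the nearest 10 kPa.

q_all(net) ≈ 590 kPa

Overburden at base level: q = 20.2 × 1.23 = 24.846 kPa.
Cohesion term c·N_c = 6.8 × 47 = 319.6 kPa; surcharge term q·N_q = 24.846 × 34.1 = 847.25 kPa; self-weight term 0.5·γ·B·N_γ = 0.5 × 20.2 × 2.58 × 35.1 = 914.64 kPa.
q_ult = 319.6 + 847.25 + 914.64 = 2081.5 kPa.
Net ultimate: q_net = 2081.5 − 24.846 = 2056.6 kPa.
q_all(net) = 2056.6 / 3.5 = 587.61 kPa.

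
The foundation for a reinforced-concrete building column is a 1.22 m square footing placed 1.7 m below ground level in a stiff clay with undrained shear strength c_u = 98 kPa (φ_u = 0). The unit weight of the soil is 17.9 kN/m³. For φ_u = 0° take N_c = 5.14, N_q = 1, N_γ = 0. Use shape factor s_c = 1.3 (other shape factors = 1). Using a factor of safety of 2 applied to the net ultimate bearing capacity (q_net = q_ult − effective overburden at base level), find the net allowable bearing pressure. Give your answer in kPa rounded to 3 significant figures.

Effective surcharge at the founding depth q = γ·D_f = 17.9 × 1.7 = 30.43 kPa.
q_ult = c·N_c·s_c + q·N_q
     = 98 × 5.14 × 1.3 + 30.43 × 1
     = 654.84 + 30.43 = 685.27 kPa.
Net ultimate: q_net = 685.27 − 30.43 = 654.84 kPa.
q_all(net) = 654.84 / 2 = 327.42 kPa.

q_all(net) ≈ 327 kPa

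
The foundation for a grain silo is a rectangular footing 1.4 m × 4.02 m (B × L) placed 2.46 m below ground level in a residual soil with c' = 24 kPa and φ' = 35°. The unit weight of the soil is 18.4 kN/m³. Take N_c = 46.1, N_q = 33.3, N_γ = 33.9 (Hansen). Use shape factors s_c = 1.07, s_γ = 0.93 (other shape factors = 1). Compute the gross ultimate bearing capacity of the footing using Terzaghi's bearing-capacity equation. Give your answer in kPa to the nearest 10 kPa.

q_ult ≈ 3100 kPa

q = γ·D_f = 18.4 × 2.46 = 45.264 kPa.
c·N_c·s_c = 24 × 46.1 × 1.07 = 1183.8 kPa
q·N_q = 45.264 × 33.3 = 1507.3 kPa
0.5·γ·B·N_γ·s_γ = 0.5 × 18.4 × 1.4 × 33.9 × 0.93 = 406.07 kPa
q_ult = 1183.8 + 1507.3 + 406.07 = 3097.2 kPa.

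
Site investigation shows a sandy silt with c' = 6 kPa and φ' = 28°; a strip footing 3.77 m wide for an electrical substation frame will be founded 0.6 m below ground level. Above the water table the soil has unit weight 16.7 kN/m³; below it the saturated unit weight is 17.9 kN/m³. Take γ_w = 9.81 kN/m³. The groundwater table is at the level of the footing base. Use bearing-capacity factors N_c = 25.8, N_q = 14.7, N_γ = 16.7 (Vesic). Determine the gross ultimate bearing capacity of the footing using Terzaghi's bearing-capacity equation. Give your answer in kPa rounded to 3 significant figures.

Effective surcharge at the founding depth q = γ·D_f = 16.7 × 0.6 = 10.02 kPa.
The water table coincides with the base, so in the self-weight term γ → γ' = 8.09 kN/m³.
q_ult = c·N_c + q·N_q + 0.5·γ·B·N_γ
     = 6 × 25.8 + 10.02 × 14.7 + 0.5 × 8.09 × 3.77 × 16.7
     = 154.8 + 147.29 + 254.67 = 556.76 kPa.

q_ult ≈ 557 kPa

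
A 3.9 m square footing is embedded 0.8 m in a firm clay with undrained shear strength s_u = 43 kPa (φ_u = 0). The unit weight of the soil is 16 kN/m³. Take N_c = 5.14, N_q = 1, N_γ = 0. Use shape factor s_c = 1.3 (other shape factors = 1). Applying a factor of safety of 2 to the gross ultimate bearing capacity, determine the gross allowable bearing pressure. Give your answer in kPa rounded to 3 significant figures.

q_all ≈ 150 kPa

Overburden at base level: q = 16 × 0.8 = 12.8 kPa.
Cohesion term c·N_c·s_c = 43 × 5.14 × 1.3 = 287.33 kPa; surcharge term q·N_q = 12.8 × 1 = 12.8 kPa.
q_ult = 287.33 + 12.8 = 300.13 kPa.
q_all = q_ult / FS = 300.13 / 2 = 150.06 kPa.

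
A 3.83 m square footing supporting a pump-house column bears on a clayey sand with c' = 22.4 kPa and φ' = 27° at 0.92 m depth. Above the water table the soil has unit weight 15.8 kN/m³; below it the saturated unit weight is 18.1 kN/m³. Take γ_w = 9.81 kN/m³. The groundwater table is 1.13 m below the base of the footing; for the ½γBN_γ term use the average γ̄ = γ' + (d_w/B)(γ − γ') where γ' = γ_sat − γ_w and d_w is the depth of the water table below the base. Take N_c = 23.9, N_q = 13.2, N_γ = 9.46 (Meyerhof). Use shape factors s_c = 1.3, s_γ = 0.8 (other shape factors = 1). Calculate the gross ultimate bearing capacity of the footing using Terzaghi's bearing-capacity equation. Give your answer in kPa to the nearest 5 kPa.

Effective surcharge at the founding depth q = γ·D_f = 15.8 × 0.92 = 14.536 kPa.
With d_w = 1.13 m < B, γ̄ = 8.29 + (1.13/3.83) × (15.8 − 8.29) = 10.506 kN/m³.
q_ult = c·N_c·s_c + q·N_q + 0.5·γ·B·N_γ·s_γ
     = 22.4 × 23.9 × 1.3 + 14.536 × 13.2 + 0.5 × 10.506 × 3.83 × 9.46 × 0.8
     = 695.97 + 191.88 + 152.26 = 1040.1 kPa.

q_ult ≈ 1040 kPa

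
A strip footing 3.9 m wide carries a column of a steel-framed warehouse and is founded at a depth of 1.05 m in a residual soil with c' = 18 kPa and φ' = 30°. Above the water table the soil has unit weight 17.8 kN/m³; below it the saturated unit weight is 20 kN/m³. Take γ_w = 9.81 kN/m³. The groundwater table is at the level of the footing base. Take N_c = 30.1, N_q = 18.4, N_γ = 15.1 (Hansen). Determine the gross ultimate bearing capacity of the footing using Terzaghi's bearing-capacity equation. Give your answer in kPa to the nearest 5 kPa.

q_ult ≈ 1185 kPa

Overburden at base level: q = 17.8 × 1.05 = 18.69 kPa.
Below the base the soil is submerged, so the ½γBN_γ term uses γ' = 20 − 9.81 = 10.19 kN/m³.
Cohesion term c·N_c = 18 × 30.1 = 541.8 kPa; surcharge term q·N_q = 18.69 × 18.4 = 343.9 kPa; self-weight term 0.5·γ·B·N_γ = 0.5 × 10.19 × 3.9 × 15.1 = 300.04 kPa.
q_ult = 541.8 + 343.9 + 300.04 = 1185.7 kPa.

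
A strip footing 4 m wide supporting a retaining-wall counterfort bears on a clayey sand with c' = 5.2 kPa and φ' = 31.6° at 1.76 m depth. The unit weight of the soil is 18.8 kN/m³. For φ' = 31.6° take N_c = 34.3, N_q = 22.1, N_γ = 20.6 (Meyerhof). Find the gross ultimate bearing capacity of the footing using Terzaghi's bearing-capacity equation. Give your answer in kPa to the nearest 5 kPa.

Overburden at base level: q = 18.8 × 1.76 = 33.088 kPa.
Cohesion term c·N_c = 5.2 × 34.3 = 178.36 kPa; surcharge term q·N_q = 33.088 × 22.1 = 731.24 kPa; self-weight term 0.5·γ·B·N_γ = 0.5 × 18.8 × 4 × 20.6 = 774.56 kPa.
q_ult = 178.36 + 731.24 + 774.56 = 1684.2 kPa.

q_ult ≈ 1685 kPa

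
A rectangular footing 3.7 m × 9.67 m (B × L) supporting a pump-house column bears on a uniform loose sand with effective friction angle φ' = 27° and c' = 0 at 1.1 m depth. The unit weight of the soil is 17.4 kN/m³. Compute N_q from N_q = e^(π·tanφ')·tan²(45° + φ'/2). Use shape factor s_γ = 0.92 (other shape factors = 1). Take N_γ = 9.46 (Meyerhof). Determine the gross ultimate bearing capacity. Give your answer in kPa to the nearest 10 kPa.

tan27° = 0.5095, so N_q = e^(π×0.5095)·tan²(58.5°) = 4.957 × 2.663 = 13.2.
Overburden at base level: q = 17.4 × 1.1 = 19.14 kPa.
Surcharge term q·N_q = 19.14 × 13.199 = 252.63 kPa; self-weight term 0.5·γ·B·N_γ·s_γ = 0.5 × 17.4 × 3.7 × 9.46 × 0.92 = 280.16 kPa.
q_ult = 252.63 + 280.16 = 532.79 kPa.

q_ult ≈ 530 kPa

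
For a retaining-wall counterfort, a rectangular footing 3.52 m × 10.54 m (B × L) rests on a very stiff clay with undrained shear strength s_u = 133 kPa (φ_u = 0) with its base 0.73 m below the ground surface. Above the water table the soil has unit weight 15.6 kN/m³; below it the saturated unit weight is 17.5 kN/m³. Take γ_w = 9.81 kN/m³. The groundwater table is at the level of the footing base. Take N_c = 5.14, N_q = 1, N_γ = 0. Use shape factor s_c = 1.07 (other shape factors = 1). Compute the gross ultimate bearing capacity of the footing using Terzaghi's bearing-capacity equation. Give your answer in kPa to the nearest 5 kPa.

Overburden at base level: q = 15.6 × 0.73 = 11.388 kPa.
Cohesion term c·N_c·s_c = 133 × 5.14 × 1.07 = 731.47 kPa; surcharge term q·N_q = 11.388 × 1 = 11.388 kPa.
q_ult = 731.47 + 11.388 = 742.86 kPa.

q_ult ≈ 745 kPa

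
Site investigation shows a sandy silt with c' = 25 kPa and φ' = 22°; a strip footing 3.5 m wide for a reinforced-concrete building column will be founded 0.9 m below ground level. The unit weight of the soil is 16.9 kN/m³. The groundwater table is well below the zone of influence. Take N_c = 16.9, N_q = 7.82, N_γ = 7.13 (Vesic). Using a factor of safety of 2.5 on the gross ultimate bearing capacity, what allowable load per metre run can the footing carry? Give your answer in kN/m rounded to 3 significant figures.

Effective surcharge at the founding depth q = γ·D_f = 16.9 × 0.9 = 15.21 kPa.
q_ult = c·N_c + q·N_q + 0.5·γ·B·N_γ
     = 25 × 16.9 + 15.21 × 7.82 + 0.5 × 16.9 × 3.5 × 7.13
     = 422.5 + 118.94 + 210.87 = 752.31 kPa.
Gross allowable pressure q_all = 752.31 / 2.5 = 300.92 kPa.
Allowable wall load = q_all × B = 300.92 × 3.5 = 1053.2 kN per metre run.

≈ 1050 kN/m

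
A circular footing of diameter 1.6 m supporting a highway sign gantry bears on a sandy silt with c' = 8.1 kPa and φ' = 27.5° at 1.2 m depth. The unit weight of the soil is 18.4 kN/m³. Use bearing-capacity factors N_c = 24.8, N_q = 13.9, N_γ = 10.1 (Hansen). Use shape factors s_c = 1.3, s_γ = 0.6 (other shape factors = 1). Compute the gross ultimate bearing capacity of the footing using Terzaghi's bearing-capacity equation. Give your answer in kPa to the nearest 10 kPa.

Overburden at base level: q = 18.4 × 1.2 = 22.08 kPa.
Cohesion term c·N_c·s_c = 8.1 × 24.8 × 1.3 = 261.14 kPa; surcharge term q·N_q = 22.08 × 13.9 = 306.91 kPa; self-weight term 0.5·γ·B·N_γ·s_γ = 0.5 × 18.4 × 1.6 × 10.1 × 0.6 = 89.203 kPa.
q_ult = 261.14 + 306.91 + 89.203 = 657.26 kPa.

q_ult ≈ 660 kPa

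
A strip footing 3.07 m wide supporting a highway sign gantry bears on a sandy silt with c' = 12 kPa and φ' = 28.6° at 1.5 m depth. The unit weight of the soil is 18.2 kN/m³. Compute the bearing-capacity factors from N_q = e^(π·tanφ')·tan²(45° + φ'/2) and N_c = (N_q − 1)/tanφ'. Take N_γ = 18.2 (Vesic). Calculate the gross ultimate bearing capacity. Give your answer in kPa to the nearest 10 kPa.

tan28.6° = 0.5452, so N_q = e^(π×0.5452)·tan²(59.3°) = 5.545 × 2.837 = 15.73.
N_c = (15.73 − 1)/tan28.6° = 27.01.
Overburden at base level: q = 18.2 × 1.5 = 27.3 kPa.
Cohesion term c·N_c = 12 × 27.013 = 324.15 kPa; surcharge term q·N_q = 27.3 × 15.728 = 429.37 kPa; self-weight term 0.5·γ·B·N_γ = 0.5 × 18.2 × 3.07 × 18.2 = 508.45 kPa.
q_ult = 324.15 + 429.37 + 508.45 = 1262 kPa.

q_ult ≈ 1260 kPa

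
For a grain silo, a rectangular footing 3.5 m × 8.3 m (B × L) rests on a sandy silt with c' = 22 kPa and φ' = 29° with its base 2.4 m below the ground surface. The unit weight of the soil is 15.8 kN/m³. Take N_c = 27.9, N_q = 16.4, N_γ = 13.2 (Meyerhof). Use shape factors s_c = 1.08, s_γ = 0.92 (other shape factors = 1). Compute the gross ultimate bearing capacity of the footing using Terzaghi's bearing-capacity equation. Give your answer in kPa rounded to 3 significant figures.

Effective surcharge at the founding depth q = γ·D_f = 15.8 × 2.4 = 37.92 kPa.
q_ult = c·N_c·s_c + q·N_q + 0.5·γ·B·N_γ·s_γ
     = 22 × 27.9 × 1.08 + 37.92 × 16.4 + 0.5 × 15.8 × 3.5 × 13.2 × 0.92
     = 662.9 + 621.89 + 335.78 = 1620.6 kPa.

q_ult ≈ 1620 kPa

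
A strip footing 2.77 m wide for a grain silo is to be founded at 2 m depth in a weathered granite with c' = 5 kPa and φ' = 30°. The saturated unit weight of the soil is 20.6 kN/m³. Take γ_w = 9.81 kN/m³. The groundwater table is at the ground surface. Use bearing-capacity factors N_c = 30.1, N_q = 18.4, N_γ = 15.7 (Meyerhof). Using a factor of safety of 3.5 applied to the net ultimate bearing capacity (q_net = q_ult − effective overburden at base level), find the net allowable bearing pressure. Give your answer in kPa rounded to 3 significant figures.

q_all(net) ≈ 217 kPa

γ' = 20.6 − 9.81 = 10.79 kN/m³ (submerged throughout). q = 10.79 × 2 = 21.58 kPa; the same γ' applies in the ½γBN_γ term.
c·N_c = 5 × 30.1 = 150.5 kPa
q·N_q = 21.58 × 18.4 = 397.07 kPa
0.5·γ·B·N_γ = 0.5 × 10.79 × 2.77 × 15.7 = 234.62 kPa
q_ult = 150.5 + 397.07 + 234.62 = 782.2 kPa.
Net ultimate: q_net = 782.2 − 21.58 = 760.62 kPa.
q_all(net) = 760.62 / 3.5 = 217.32 kPa.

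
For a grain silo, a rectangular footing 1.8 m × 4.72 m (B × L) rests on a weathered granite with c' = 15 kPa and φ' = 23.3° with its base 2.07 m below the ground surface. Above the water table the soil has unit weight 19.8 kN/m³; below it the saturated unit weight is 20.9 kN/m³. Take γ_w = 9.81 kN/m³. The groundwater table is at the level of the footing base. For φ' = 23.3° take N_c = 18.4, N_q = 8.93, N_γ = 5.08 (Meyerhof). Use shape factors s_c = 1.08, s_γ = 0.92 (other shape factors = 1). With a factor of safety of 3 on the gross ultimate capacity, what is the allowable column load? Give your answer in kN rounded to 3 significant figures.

P_all ≈ 2010 kN

Overburden at base level: q = 19.8 × 2.07 = 40.986 kPa.
Below the base the soil is submerged, so the ½γBN_γ term uses γ' = 20.9 − 9.81 = 11.09 kN/m³.
Cohesion term c·N_c·s_c = 15 × 18.4 × 1.08 = 298.08 kPa; surcharge term q·N_q = 40.986 × 8.93 = 366 kPa; self-weight term 0.5·γ·B·N_γ·s_γ = 0.5 × 11.09 × 1.8 × 5.08 × 0.92 = 46.647 kPa.
q_ult = 298.08 + 366 + 46.647 = 710.73 kPa.
Gross allowable pressure q_all = 710.73 / 3 = 236.91 kPa.
Footing area = 8.496 m², so allowable column load = 236.91 × 8.496 = 2012.8 kN.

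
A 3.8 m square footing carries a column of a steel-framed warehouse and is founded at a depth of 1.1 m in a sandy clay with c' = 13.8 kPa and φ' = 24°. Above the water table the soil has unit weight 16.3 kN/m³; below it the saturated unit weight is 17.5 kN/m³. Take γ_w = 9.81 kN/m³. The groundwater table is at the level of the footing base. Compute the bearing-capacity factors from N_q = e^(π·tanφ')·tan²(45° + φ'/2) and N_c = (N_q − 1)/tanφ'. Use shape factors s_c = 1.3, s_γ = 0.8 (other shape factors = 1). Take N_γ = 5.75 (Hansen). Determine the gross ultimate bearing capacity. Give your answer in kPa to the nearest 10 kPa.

q_ult ≈ 590 kPa

tan24° = 0.4452, so N_q = e^(π×0.4452)·tan²(57°) = 4.05 × 2.371 = 9.6.
N_c = (9.6 − 1)/tan24° = 19.32.
q = γ·D_f = 16.3 × 1.1 = 17.93 kPa.
For the ½γBN_γ term take γ' = 17.5 − 9.81 = 7.69 kN/m³ (soil below base is submerged).
c·N_c·s_c = 13.8 × 19.324 × 1.3 = 346.66 kPa
q·N_q = 17.93 × 9.6034 = 172.19 kPa
0.5·γ·B·N_γ·s_γ = 0.5 × 7.69 × 3.8 × 5.75 × 0.8 = 67.211 kPa
q_ult = 346.66 + 172.19 + 67.211 = 586.06 kPa.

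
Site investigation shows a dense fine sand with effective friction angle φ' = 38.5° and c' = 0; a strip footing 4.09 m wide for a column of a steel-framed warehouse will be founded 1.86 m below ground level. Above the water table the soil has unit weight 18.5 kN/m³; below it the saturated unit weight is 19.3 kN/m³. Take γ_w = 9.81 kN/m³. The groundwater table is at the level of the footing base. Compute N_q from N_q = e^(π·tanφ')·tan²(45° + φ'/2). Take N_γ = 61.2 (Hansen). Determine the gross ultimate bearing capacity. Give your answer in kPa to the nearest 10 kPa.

q_ult ≈ 2990 kPa

tan38.5° = 0.7954, so N_q = e^(π×0.7954)·tan²(64.25°) = 12.17 × 4.298 = 52.31.
Overburden at base level: q = 18.5 × 1.86 = 34.41 kPa.
Below the base the soil is submerged, so the ½γBN_γ term uses γ' = 19.3 − 9.81 = 9.49 kN/m³.
Surcharge term q·N_q = 34.41 × 52.307 = 1799.9 kPa; self-weight term 0.5·γ·B·N_γ = 0.5 × 9.49 × 4.09 × 61.2 = 1187.7 kPa.
q_ult = 1799.9 + 1187.7 = 2987.6 kPa.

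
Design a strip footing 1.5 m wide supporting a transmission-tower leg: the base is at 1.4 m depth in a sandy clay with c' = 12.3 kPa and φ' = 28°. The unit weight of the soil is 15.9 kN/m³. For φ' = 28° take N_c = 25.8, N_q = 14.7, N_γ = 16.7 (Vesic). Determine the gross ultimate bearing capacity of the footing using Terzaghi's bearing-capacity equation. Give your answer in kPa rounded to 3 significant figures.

q = γ·D_f = 15.9 × 1.4 = 22.26 kPa.
c·N_c = 12.3 × 25.8 = 317.34 kPa
q·N_q = 22.26 × 14.7 = 327.22 kPa
0.5·γ·B·N_γ = 0.5 × 15.9 × 1.5 × 16.7 = 199.15 kPa
q_ult = 317.34 + 327.22 + 199.15 = 843.71 kPa.

q_ult ≈ 844 kPa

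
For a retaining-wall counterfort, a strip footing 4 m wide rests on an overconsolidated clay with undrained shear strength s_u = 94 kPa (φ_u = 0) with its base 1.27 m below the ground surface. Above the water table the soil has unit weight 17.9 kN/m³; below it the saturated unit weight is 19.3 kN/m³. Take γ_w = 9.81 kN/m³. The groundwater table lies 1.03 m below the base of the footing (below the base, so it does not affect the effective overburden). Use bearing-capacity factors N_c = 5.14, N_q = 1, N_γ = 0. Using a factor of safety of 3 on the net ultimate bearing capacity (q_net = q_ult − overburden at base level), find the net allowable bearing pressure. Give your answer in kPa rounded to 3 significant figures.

Effective surcharge at the founding depth q = γ·D_f = 17.9 × 1.27 = 22.733 kPa.
q_ult = c·N_c + q·N_q
     = 94 × 5.14 + 22.733 × 1
     = 483.16 + 22.733 = 505.89 kPa.
q_net = 505.89 − 22.733 = 483.16 kPa.
q_all(net) = 483.16 / 3 = 161.05 kPa.

q_all(net) ≈ 161 kPa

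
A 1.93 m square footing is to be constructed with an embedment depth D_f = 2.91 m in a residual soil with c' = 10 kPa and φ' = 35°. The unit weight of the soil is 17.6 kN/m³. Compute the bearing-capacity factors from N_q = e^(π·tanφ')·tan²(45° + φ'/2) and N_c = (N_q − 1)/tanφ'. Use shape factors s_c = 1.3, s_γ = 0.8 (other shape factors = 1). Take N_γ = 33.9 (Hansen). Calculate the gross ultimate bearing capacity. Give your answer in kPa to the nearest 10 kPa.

tan35° = 0.7002, so N_q = e^(π×0.7002)·tan²(62.5°) = 9.023 × 3.69 = 33.3.
N_c = (33.3 − 1)/tan35° = 46.12.
Effective surcharge at the founding depth q = γ·D_f = 17.6 × 2.91 = 51.216 kPa.
q_ult = c·N_c·s_c + q·N_q + 0.5·γ·B·N_γ·s_γ
     = 10 × 46.124 × 1.3 + 51.216 × 33.296 + 0.5 × 17.6 × 1.93 × 33.9 × 0.8
     = 599.61 + 1705.3 + 460.61 = 2765.5 kPa.

q_ult ≈ 2770 kPa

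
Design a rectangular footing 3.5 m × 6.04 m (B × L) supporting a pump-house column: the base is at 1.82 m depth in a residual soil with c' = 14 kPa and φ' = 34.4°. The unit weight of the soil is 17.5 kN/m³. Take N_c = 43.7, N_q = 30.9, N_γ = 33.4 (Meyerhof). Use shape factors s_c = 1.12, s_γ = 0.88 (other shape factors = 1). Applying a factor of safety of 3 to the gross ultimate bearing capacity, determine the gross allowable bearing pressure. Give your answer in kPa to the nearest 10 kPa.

q_all ≈ 860 kPa

Effective surcharge at the founding depth q = γ·D_f = 17.5 × 1.82 = 31.85 kPa.
q_ult = c·N_c·s_c + q·N_q + 0.5·γ·B·N_γ·s_γ
     = 14 × 43.7 × 1.12 + 31.85 × 30.9 + 0.5 × 17.5 × 3.5 × 33.4 × 0.88
     = 685.22 + 984.16 + 900.13 = 2569.5 kPa.
q_all = q_ult / FS = 2569.5 / 3 = 856.5 kPa.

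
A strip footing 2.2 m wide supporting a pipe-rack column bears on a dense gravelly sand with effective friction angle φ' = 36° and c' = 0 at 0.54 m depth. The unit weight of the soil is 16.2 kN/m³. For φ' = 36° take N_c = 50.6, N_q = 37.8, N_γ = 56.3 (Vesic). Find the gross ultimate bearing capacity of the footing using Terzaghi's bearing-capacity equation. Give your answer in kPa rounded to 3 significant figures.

q_ult ≈ 1330 kPa

Effective surcharge at the founding depth q = γ·D_f = 16.2 × 0.54 = 8.748 kPa.
q_ult = q·N_q + 0.5·γ·B·N_γ
     = 8.748 × 37.8 + 0.5 × 16.2 × 2.2 × 56.3
     = 330.67 + 1003.3 = 1333.9 kPa.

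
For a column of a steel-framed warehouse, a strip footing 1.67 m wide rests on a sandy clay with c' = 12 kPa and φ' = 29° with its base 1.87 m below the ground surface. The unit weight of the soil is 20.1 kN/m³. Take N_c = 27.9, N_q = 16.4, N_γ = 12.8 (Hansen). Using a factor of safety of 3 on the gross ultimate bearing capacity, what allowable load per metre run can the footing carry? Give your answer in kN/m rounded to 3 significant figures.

≈ 649 kN/m

Overburden at base level: q = 20.1 × 1.87 = 37.587 kPa.
Cohesion term c·N_c = 12 × 27.9 = 334.8 kPa; surcharge term q·N_q = 37.587 × 16.4 = 616.43 kPa; self-weight term 0.5·γ·B·N_γ = 0.5 × 20.1 × 1.67 × 12.8 = 214.83 kPa.
q_ult = 334.8 + 616.43 + 214.83 = 1166.1 kPa.
Gross allowable pressure q_all = 1166.1 / 3 = 388.69 kPa.
Allowable wall load = q_all × B = 388.69 × 1.67 = 649.1 kN per metre run.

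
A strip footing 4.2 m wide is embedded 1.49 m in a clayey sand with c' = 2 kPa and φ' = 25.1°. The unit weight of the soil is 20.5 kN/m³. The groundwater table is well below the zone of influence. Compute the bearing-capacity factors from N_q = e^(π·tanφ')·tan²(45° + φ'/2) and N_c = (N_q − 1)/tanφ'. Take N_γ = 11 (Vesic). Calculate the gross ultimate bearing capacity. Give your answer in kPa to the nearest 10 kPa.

q_ult ≈ 840 kPa

tan25.1° = 0.4684, so N_q = e^(π×0.4684)·tan²(57.55°) = 4.356 × 2.473 = 10.78.
N_c = (10.78 − 1)/tan25.1° = 20.87.
q = γ·D_f = 20.5 × 1.49 = 30.545 kPa.
c·N_c = 2 × 20.867 = 41.735 kPa
q·N_q = 30.545 × 10.775 = 329.12 kPa
0.5·γ·B·N_γ = 0.5 × 20.5 × 4.2 × 11 = 473.55 kPa
q_ult = 41.735 + 329.12 + 473.55 = 844.41 kPa.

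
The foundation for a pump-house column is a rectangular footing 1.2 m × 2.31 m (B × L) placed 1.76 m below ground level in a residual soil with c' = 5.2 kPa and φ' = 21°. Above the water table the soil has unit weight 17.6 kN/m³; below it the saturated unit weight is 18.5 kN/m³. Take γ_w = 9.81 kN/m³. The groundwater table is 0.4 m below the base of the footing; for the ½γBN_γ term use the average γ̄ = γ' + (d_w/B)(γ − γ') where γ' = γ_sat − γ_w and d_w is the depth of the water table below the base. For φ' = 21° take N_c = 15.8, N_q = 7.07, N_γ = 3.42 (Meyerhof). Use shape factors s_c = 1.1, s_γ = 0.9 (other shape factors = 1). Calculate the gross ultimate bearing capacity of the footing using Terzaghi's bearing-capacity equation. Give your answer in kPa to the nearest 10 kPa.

q = γ·D_f = 17.6 × 1.76 = 30.976 kPa.
γ' = 8.69 kN/m³; averaging over the depth B below the base, γ̄ = γ' + (d_w/B)(γ − γ') = 11.66 kN/m³.
c·N_c·s_c = 5.2 × 15.8 × 1.1 = 90.376 kPa
q·N_q = 30.976 × 7.07 = 219 kPa
0.5·γ·B·N_γ·s_γ = 0.5 × 11.66 × 1.2 × 3.42 × 0.9 = 21.534 kPa
q_ult = 90.376 + 219 + 21.534 = 330.91 kPa.

q_ult ≈ 330 kPa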